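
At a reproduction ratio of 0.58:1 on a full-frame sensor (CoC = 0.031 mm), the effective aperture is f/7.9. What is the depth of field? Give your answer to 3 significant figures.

1.46 mm

At magnification m, DoF ≈ 2·N_eff·c/m² = 2 × 7.9 × 0.031 / 0.58² = 0.4898 / 0.3364 ≈ 1.46 mm.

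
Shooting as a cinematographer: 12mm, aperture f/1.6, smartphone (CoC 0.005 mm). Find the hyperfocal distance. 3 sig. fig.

18.0 m

Hyperfocal distance H = f²/(N·c) + f = 12²/(1.6 × 0.005) + 12 = 144/0.008 + 12 ≈ 18012.0 mm ≈ 18.0 m.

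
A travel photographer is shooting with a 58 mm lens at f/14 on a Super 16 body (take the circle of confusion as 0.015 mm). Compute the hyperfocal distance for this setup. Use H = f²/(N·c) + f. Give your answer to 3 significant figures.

16.1 m

Hyperfocal distance H = f²/(N·c) + f = 58²/(14 × 0.015) + 58 = 3364/0.21 + 58 ≈ 16077.0 mm ≈ 16.1 m.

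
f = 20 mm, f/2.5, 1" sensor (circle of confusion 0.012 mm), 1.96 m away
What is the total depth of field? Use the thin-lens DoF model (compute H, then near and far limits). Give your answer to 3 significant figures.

0.583 m

Hyperfocal distance H = f²/(N·c) + f = 20²/(2.5 × 0.012) + 20 = 400/0.03 + 20 ≈ 13353.3 mm ≈ 13.35 m.
Near limit Dn = s·(H − f)/(H + s − 2f) = 1960 × (13353.3 − 20) / (13353.3 + 1960 − 2 × 20) = 1960 × 13333.3 / 15273.3 ≈ 1711.04 mm.
Far limit Df = s·(H − f)/(H − s) = 1960 × (13353.3 − 20) / (13353.3 − 1960) = 1960 × 13333.3 / 11393.3 ≈ 2293.74 mm.
Depth of field = Df − Dn = 2293.74 − 1711.04 ≈ 582.70 mm ≈ 0.583 m.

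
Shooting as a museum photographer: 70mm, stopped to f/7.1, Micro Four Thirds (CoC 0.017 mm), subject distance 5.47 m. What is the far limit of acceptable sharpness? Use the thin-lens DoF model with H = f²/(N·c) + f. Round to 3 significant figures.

Hyperfocal distance H = f²/(N·c) + f = 70²/(7.1 × 0.017) + 70 = 4900/0.1207 + 70 ≈ 40666.5 mm ≈ 40.67 m.
Far limit Df = s·(H − f)/(H − s) = 5470 × (40666.5 − 70) / (40666.5 − 5470) = 5470 × 40596.5 / 35196.5 ≈ 6309.2 mm ≈ 6.31 m.

6.31 m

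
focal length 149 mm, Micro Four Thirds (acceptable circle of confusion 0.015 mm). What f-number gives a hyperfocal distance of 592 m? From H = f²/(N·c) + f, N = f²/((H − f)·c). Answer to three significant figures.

Rearrange H = f²/(N·c) + f for N: N = f² / ((H − f)·c).
N = 149² / ((592000 − 149) × 0.015) = 22201 / 8878 ≈ 2.50.

f/2.50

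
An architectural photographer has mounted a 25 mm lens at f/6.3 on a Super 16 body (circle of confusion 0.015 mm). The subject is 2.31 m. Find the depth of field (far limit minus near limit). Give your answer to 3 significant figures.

1.81 m

Hyperfocal distance H = f²/(N·c) + f = 25²/(6.3 × 0.015) + 25 = 625/0.0945 + 25 ≈ 6638.8 mm ≈ 6.639 m.
Near limit Dn = s·(H − f)/(H + s − 2f) = 2310 × (6638.8 − 25) / (6638.8 + 2310 − 2 × 25) = 2310 × 6613.8 / 8898.8 ≈ 1716.8 mm.
Far limit Df = s·(H − f)/(H − s) = 2310 × (6638.8 − 25) / (6638.8 − 2310) = 2310 × 6613.8 / 4328.8 ≈ 3529.4 mm.
Depth of field = Df − Dn = 3529.4 − 1716.8 ≈ 1812.6 mm ≈ 1.81 m.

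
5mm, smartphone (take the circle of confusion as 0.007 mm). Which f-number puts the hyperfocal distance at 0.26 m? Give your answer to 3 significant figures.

Rearrange H = f²/(N·c) + f for N: N = f² / ((H − f)·c).
N = 5² / ((260 − 5) × 0.007) = 25 / 1.785 ≈ 14.

f/14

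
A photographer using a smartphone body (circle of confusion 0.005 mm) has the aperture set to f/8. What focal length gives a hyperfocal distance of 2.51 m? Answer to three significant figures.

10.0 mm

From H = f²/(N·c) + f, with f ≪ H: f ≈ √(H·N·c) = √(2510 × 8 × 0.005) = √100.40 ≈ 10.02 mm.
The +f correction barely moves this — solving exactly, f² + N·c·f − N·c·H = 0 ⇒ f = (−N·c + √((N·c)² + 4·N·c·H))/2 = (−0.04 + √401.60)/2 ≈ 10.000 mm, so f ≈ 10.0 mm.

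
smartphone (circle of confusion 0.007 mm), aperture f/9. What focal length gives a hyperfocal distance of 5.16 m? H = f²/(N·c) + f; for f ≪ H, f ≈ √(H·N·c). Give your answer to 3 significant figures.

From H = f²/(N·c) + f, with f ≪ H: f ≈ √(H·N·c) = √(5160 × 9 × 0.007) = √325.08 ≈ 18.03 mm.
The +f correction barely moves this — solving exactly, f² + N·c·f − N·c·H = 0 ⇒ f = (−N·c + √((N·c)² + 4·N·c·H))/2 = (−0.063 + √1300.3)/2 ≈ 17.999 mm, so f ≈ 18.0 mm.

18.0 mm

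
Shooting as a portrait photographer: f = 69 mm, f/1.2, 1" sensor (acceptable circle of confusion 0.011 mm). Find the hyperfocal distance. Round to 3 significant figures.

Hyperfocal distance H = f²/(N·c) + f = 69²/(1.2 × 0.011) + 69 = 4761/0.0132 + 69 ≈ 360750.8 mm ≈ 361 m.

361 m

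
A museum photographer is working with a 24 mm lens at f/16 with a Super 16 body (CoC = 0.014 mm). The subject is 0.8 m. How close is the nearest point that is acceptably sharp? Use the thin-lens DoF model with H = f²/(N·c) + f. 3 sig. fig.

Hyperfocal distance H = f²/(N·c) + f = 24²/(16 × 0.014) + 24 = 576/0.224 + 24 ≈ 2595.4 mm ≈ 2.595 m.
Near limit Dn = s·(H − f)/(H + s − 2f) = 800 × (2595.4 − 24) / (2595.4 + 800 − 2 × 24) = 800 × 2571.4 / 3347.4 ≈ 614.54 mm ≈ 0.615 m.

0.615 m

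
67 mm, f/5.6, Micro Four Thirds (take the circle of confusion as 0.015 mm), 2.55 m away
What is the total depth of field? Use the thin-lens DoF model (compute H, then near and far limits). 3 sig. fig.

237 mm

Hyperfocal distance H = f²/(N·c) + f = 67²/(5.6 × 0.015) + 67 = 4489/0.084 + 67 ≈ 53507.5 mm ≈ 53.51 m.
Near limit Dn = s·(H − f)/(H + s − 2f) = 2550 × (53507.5 − 67) / (53507.5 + 2550 − 2 × 67) = 2550 × 53440.5 / 55923.5 ≈ 2436.78 mm.
Far limit Df = s·(H − f)/(H − s) = 2550 × (53507.5 − 67) / (53507.5 − 2550) = 2550 × 53440.5 / 50957.5 ≈ 2674.25 mm.
Depth of field = Df − Dn = 2674.25 − 2436.78 ≈ 237.47 mm.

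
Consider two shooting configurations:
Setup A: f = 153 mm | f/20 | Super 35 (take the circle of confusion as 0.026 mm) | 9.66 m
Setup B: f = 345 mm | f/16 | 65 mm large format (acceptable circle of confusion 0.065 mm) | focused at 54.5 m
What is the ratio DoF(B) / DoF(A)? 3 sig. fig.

Setup A: H = 153²/(20×0.026) + 153 ≈ 45170.3 mm; DoF = Df − Dn = 12246.2 − 7975.7 ≈ 4270.5 mm.
Setup B: H = 345²/(16×0.065) + 345 ≈ 114792.1 mm; DoF = Df − Dn = 103452 − 36995 ≈ 66457 mm.
Ratio = 66457 / 4270.5 ≈ 15.6.

15.6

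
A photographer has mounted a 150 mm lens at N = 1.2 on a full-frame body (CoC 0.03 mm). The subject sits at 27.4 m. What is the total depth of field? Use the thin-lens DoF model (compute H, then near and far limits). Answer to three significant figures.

2.39 m

Hyperfocal distance H = f²/(N·c) + f = 150²/(1.2 × 0.03) + 150 = 22500/0.036 + 150 ≈ 625150.0 mm ≈ 625.1 m.
Near limit Dn = s·(H − f)/(H + s − 2f) = 27400 × (625150.0 − 150) / (625150.0 + 27400 − 2 × 150) = 27400 × 625000.0 / 652250.0 ≈ 26255.3 mm.
Far limit Df = s·(H − f)/(H − s) = 27400 × (625150.0 − 150) / (625150.0 − 27400) = 27400 × 625000.0 / 597750.0 ≈ 28649.1 mm.
Depth of field = Df − Dn = 28649.1 − 26255.3 ≈ 2393.8 mm ≈ 2.39 m.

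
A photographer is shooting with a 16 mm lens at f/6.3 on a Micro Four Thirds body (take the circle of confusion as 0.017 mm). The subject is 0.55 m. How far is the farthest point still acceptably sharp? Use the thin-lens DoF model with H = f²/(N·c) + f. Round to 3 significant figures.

0.708 m

Hyperfocal distance H = f²/(N·c) + f = 16²/(6.3 × 0.017) + 16 = 256/0.1071 + 16 ≈ 2406.3 mm ≈ 2.406 m.
Far limit Df = s·(H − f)/(H − s) = 550 × (2406.3 − 16) / (2406.3 − 550) = 550 × 2390.3 / 1856.3 ≈ 708.22 mm ≈ 0.708 m.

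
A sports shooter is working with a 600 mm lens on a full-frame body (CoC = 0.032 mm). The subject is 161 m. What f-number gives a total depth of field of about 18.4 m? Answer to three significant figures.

f/3.99

Write h = H − f = f²/(N·c). The thin-lens limits are Dn = s·h/(h + (s−f)) and Df = s·h/(h − (s−f)), so DoF = Df − Dn = 2·s·(s−f)·h / (h² − (s−f)²).
That is a quadratic in h: DoF·h² − 2·s·(s−f)·h − DoF·(s−f)² = 0 ⇒ h = (s−f)·(s + √(s² + DoF²)) / DoF = 160400 × (161000 + √(161000² + 18400²)) / 18400 = 160400 × (161000 + 162048) / 18400 ≈ 2816136 mm.
Then N = f²/(c·h) = 600² / (0.032 × 2816136) = 360000 / 90116 ≈ 3.99.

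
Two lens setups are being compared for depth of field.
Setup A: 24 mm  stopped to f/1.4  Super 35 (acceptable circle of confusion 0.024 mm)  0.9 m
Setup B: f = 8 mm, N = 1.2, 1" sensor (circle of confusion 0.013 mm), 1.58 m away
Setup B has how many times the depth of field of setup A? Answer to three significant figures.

Setup A: H = 24²/(1.4×0.024) + 24 ≈ 17166.9 mm; DoF = Df − Dn = 948.467 − 856.246 ≈ 92.221 mm.
Setup B: H = 8²/(1.2×0.013) + 8 ≈ 4110.6 mm; DoF = Df − Dn = 2561.5 − 1142.3 ≈ 1419.2 mm.
Ratio = 1419.2 / 92.221 ≈ 15.4.

15.4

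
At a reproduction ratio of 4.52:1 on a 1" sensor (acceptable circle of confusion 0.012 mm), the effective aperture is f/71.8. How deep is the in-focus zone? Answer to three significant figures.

0.0843 mm

At magnification m, DoF ≈ 2·N_eff·c/m² = 2 × 71.8 × 0.012 / 4.52² = 1.723 / 20.43 ≈ 0.0843 mm.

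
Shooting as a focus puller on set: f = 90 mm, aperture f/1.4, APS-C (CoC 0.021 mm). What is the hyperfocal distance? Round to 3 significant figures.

276 m

Hyperfocal distance H = f²/(N·c) + f = 90²/(1.4 × 0.021) + 90 = 8100/0.0294 + 90 ≈ 275600.2 mm ≈ 276 m.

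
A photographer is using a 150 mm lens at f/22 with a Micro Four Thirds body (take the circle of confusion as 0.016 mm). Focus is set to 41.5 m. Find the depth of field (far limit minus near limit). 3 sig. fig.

Hyperfocal distance H = f²/(N·c) + f = 150²/(22 × 0.016) + 150 = 22500/0.352 + 150 ≈ 64070.5 mm ≈ 64.07 m.
Near limit Dn = s·(H − f)/(H + s − 2f) = 41500 × (64070.5 − 150) / (64070.5 + 41500 − 2 × 150) = 41500 × 63920.5 / 105270.5 ≈ 25199 mm.
Far limit Df = s·(H − f)/(H − s) = 41500 × (64070.5 − 150) / (64070.5 − 41500) = 41500 × 63920.5 / 22570.5 ≈ 117530 mm.
Depth of field = Df − Dn = 117530 − 25199 ≈ 92331 mm ≈ 92.3 m.

92.3 m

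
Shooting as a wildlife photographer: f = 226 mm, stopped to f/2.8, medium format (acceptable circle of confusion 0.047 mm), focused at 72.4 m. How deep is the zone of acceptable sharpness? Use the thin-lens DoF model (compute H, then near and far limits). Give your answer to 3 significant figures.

Hyperfocal distance H = f²/(N·c) + f = 226²/(2.8 × 0.047) + 226 = 51076/0.1316 + 226 ≈ 388341.5 mm ≈ 388.3 m.
Near limit Dn = s·(H − f)/(H + s − 2f) = 72400 × (388341.5 − 226) / (388341.5 + 72400 − 2 × 226) = 72400 × 388115.5 / 460289.5 ≈ 61048 mm.
Far limit Df = s·(H − f)/(H − s) = 72400 × (388341.5 − 226) / (388341.5 − 72400) = 72400 × 388115.5 / 315941.5 ≈ 88939 mm.
Depth of field = Df − Dn = 88939 − 61048 ≈ 27891 mm ≈ 27.9 m.

27.9 m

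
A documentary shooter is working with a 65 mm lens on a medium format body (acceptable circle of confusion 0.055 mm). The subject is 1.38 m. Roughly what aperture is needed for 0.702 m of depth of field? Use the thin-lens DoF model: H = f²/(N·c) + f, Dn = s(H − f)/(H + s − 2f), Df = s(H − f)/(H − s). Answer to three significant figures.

Write h = H − f = f²/(N·c). The thin-lens limits are Dn = s·h/(h + (s−f)) and Df = s·h/(h − (s−f)), so DoF = Df − Dn = 2·s·(s−f)·h / (h² − (s−f)²).
That is a quadratic in h: DoF·h² − 2·s·(s−f)·h − DoF·(s−f)² = 0 ⇒ h = (s−f)·(s + √(s² + DoF²)) / DoF = 1315 × (1380 + √(1380² + 702²)) / 702 = 1315 × (1380 + 1548.29) / 702 ≈ 5485.3 mm.
Then N = f²/(c·h) = 65² / (0.055 × 5485.3) = 4225 / 301.69 ≈ 14.

f/14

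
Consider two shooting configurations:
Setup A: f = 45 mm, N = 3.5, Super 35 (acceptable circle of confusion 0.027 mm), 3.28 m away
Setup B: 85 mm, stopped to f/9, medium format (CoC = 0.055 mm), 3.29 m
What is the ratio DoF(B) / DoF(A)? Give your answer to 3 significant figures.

1.50

Setup A: H = 45²/(3.5×0.027) + 45 ≈ 21473.6 mm; DoF = Df − Dn = 3863.2 − 2849.8 ≈ 1013.4 mm.
Setup B: H = 85²/(9×0.055) + 85 ≈ 14681.0 mm; DoF = Df − Dn = 4215.7 − 2697.6 ≈ 1518.1 mm.
Ratio = 1518.1 / 1013.4 ≈ 1.50.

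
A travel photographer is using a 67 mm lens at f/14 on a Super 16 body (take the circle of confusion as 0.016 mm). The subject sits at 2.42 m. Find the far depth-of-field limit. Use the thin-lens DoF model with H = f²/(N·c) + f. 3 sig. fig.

2.74 m

Hyperfocal distance H = f²/(N·c) + f = 67²/(14 × 0.016) + 67 = 4489/0.224 + 67 ≈ 20107.2 mm ≈ 20.11 m.
Far limit Df = s·(H − f)/(H − s) = 2420 × (20107.2 − 67) / (20107.2 − 2420) = 2420 × 20040.2 / 17687.2 ≈ 2741.9 mm ≈ 2.74 m.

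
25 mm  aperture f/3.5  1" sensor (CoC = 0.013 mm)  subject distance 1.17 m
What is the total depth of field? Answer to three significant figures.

196 mm

Hyperfocal distance H = f²/(N·c) + f = 25²/(3.5 × 0.013) + 25 = 625/0.0455 + 25 ≈ 13761.3 mm ≈ 13.76 m.
Near limit Dn = s·(H − f)/(H + s − 2f) = 1170 × (13761.3 − 25) / (13761.3 + 1170 − 2 × 25) = 1170 × 13736.3 / 14881.3 ≈ 1079.98 mm.
Far limit Df = s·(H − f)/(H − s) = 1170 × (13761.3 − 25) / (13761.3 − 1170) = 1170 × 13736.3 / 12591.3 ≈ 1276.40 mm.
Depth of field = Df − Dn = 1276.40 − 1079.98 ≈ 196.42 mm.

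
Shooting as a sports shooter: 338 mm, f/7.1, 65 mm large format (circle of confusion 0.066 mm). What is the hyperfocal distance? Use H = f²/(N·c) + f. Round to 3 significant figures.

Hyperfocal distance H = f²/(N·c) + f = 338²/(7.1 × 0.066) + 338 = 114244/0.4686 + 338 ≈ 244136.5 mm ≈ 244 m.

244 m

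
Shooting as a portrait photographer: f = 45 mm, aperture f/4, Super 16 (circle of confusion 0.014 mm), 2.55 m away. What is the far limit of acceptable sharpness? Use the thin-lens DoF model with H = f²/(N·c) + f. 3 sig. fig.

2.74 m

Hyperfocal distance H = f²/(N·c) + f = 45²/(4 × 0.014) + 45 = 2025/0.056 + 45 ≈ 36205.7 mm ≈ 36.21 m.
Far limit Df = s·(H − f)/(H − s) = 2550 × (36205.7 − 45) / (36205.7 − 2550) = 2550 × 36160.7 / 33655.7 ≈ 2739.8 mm ≈ 2.74 m.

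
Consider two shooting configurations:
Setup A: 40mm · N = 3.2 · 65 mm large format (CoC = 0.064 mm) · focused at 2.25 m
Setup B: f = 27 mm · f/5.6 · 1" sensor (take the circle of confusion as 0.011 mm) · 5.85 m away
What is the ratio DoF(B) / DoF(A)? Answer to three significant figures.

Setup A: H = 40²/(3.2×0.064) + 40 ≈ 7852.5 mm; DoF = Df − Dn = 3137.6 − 1753.9 ≈ 1383.7 mm.
Setup B: H = 27²/(5.6×0.011) + 27 ≈ 11861.4 mm; DoF = Df − Dn = 11516.6 − 3920.8 ≈ 7595.8 mm.
Ratio = 7595.8 / 1383.7 ≈ 5.49.

5.49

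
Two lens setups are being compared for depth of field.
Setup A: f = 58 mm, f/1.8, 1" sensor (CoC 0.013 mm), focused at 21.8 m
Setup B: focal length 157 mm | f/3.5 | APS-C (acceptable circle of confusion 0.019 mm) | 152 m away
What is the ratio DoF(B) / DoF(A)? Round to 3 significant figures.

22.2

Setup A: H = 58²/(1.8×0.013) + 58 ≈ 143818.7 mm; DoF = Df − Dn = 25684.5 − 18936.1 ≈ 6748.4 mm.
Setup B: H = 157²/(3.5×0.019) + 157 ≈ 370818.7 mm; DoF = Df − Dn = 257476 − 107828 ≈ 149648 mm.
Ratio = 149648 / 6748.4 ≈ 22.2.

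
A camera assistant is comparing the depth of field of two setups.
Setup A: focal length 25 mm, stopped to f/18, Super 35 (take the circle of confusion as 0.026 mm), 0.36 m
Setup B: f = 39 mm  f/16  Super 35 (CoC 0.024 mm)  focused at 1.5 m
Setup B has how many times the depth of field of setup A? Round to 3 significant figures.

Setup A: H = 25²/(18×0.026) + 25 ≈ 1360.5 mm; DoF = Df − Dn = 480.54 − 287.80 ≈ 192.74 mm.
Setup B: H = 39²/(16×0.024) + 39 ≈ 3999.9 mm; DoF = Df − Dn = 2376.6 − 1095.8 ≈ 1280.8 mm.
Ratio = 1280.8 / 192.74 ≈ 6.65.

6.65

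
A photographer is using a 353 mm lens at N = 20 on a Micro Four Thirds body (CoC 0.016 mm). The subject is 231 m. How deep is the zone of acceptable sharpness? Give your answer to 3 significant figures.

Hyperfocal distance H = f²/(N·c) + f = 353²/(20 × 0.016) + 353 = 124609/0.32 + 353 ≈ 389756.1 mm ≈ 389.8 m.
Near limit Dn = s·(H − f)/(H + s − 2f) = 231000 × (389756.1 − 353) / (389756.1 + 231000 − 2 × 353) = 231000 × 389403.1 / 620050.1 ≈ 145072 mm.
Far limit Df = s·(H − f)/(H − s) = 231000 × (389756.1 − 353) / (389756.1 − 231000) = 231000 × 389403.1 / 158756.1 ≈ 566606 mm.
Depth of field = Df − Dn = 566606 − 145072 ≈ 421534 mm ≈ 422 m.

422 m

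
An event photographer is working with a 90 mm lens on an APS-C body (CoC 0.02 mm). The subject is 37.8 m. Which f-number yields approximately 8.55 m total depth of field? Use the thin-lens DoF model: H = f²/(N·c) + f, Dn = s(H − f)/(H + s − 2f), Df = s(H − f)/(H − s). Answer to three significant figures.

f/1.20

Write h = H − f = f²/(N·c). The thin-lens limits are Dn = s·h/(h + (s−f)) and Df = s·h/(h − (s−f)), so DoF = Df − Dn = 2·s·(s−f)·h / (h² − (s−f)²).
That is a quadratic in h: DoF·h² − 2·s·(s−f)·h − DoF·(s−f)² = 0 ⇒ h = (s−f)·(s + √(s² + DoF²)) / DoF = 37710 × (37800 + √(37800² + 8550²)) / 8550 = 37710 × (37800 + 38754.9) / 8550 ≈ 337647 mm.
Then N = f²/(c·h) = 90² / (0.02 × 337647) = 8100 / 6752.9 ≈ 1.20.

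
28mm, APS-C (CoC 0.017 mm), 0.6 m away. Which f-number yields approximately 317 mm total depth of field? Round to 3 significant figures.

f/20

Write h = H − f = f²/(N·c). The thin-lens limits are Dn = s·h/(h + (s−f)) and Df = s·h/(h − (s−f)), so DoF = Df − Dn = 2·s·(s−f)·h / (h² − (s−f)²).
That is a quadratic in h: DoF·h² − 2·s·(s−f)·h − DoF·(s−f)² = 0 ⇒ h = (s−f)·(s + √(s² + DoF²)) / DoF = 572 × (600 + √(600² + 317²)) / 317 = 572 × (600 + 678.593) / 317 ≈ 2307.1 mm.
Then N = f²/(c·h) = 28² / (0.017 × 2307.1) = 784 / 39.221 ≈ 20.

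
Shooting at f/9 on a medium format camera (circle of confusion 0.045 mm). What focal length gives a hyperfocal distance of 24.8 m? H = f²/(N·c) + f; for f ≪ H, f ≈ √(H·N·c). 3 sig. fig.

From H = f²/(N·c) + f, with f ≪ H: f ≈ √(H·N·c) = √(24800 × 9 × 0.045) = √10044 ≈ 100.2 mm.
The +f correction barely moves this — solving exactly, f² + N·c·f − N·c·H = 0 ⇒ f = (−N·c + √((N·c)² + 4·N·c·H))/2 = (−0.405 + √40176)/2 ≈ 100.02 mm, so f ≈ 100 mm.

100 mm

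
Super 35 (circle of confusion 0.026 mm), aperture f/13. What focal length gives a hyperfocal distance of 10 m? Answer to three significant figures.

From H = f²/(N·c) + f, with f ≪ H: f ≈ √(H·N·c) = √(10000 × 13 × 0.026) = √3380.0 ≈ 58.14 mm.
Exact: f² + N·c·f − N·c·H = 0 ⇒ f = (−N·c + √((N·c)² + 4·N·c·H))/2 = (−0.338 + √13520)/2 ≈ 57.969 mm ≈ 58.0 mm.

58.0 mm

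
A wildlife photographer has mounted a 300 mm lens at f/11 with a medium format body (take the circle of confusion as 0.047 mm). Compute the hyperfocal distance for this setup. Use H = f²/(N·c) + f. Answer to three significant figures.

Hyperfocal distance H = f²/(N·c) + f = 300²/(11 × 0.047) + 300 = 90000/0.517 + 300 ≈ 174381.2 mm ≈ 174 m.

174 m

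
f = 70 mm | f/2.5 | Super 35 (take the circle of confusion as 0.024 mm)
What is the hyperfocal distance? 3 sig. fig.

81.7 m

Hyperfocal distance H = f²/(N·c) + f = 70²/(2.5 × 0.024) + 70 = 4900/0.06 + 70 ≈ 81736.7 mm ≈ 81.7 m.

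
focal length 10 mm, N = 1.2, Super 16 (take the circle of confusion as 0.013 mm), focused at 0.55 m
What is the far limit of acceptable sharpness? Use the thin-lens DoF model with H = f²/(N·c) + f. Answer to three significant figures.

Hyperfocal distance H = f²/(N·c) + f = 10²/(1.2 × 0.013) + 10 = 100/0.0156 + 10 ≈ 6420.3 mm ≈ 6.420 m.
Far limit Df = s·(H − f)/(H − s) = 550 × (6420.3 − 10) / (6420.3 − 550) = 550 × 6410.3 / 5870.3 ≈ 600.59 mm ≈ 0.601 m.

0.601 m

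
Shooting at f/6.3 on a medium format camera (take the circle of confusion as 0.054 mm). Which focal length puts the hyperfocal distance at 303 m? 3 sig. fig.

From H = f²/(N·c) + f, with f ≪ H: f ≈ √(H·N·c) = √(303000 × 6.3 × 0.054) = √103081 ≈ 321.1 mm.
The +f correction barely moves this — solving exactly, f² + N·c·f − N·c·H = 0 ⇒ f = (−N·c + √((N·c)² + 4·N·c·H))/2 = (−0.3402 + √412323)/2 ≈ 320.89 mm, so f ≈ 321 mm.

321 mm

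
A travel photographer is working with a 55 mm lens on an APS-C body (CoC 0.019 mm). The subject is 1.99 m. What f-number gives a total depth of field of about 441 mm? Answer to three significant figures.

Write h = H − f = f²/(N·c). The thin-lens limits are Dn = s·h/(h + (s−f)) and Df = s·h/(h − (s−f)), so DoF = Df − Dn = 2·s·(s−f)·h / (h² − (s−f)²).
That is a quadratic in h: DoF·h² − 2·s·(s−f)·h − DoF·(s−f)² = 0 ⇒ h = (s−f)·(s + √(s² + DoF²)) / DoF = 1935 × (1990 + √(1990² + 441²)) / 441 = 1935 × (1990 + 2038.28) / 441 ≈ 17675 mm.
Then N = f²/(c·h) = 55² / (0.019 × 17675) = 3025 / 335.83 ≈ 9.01.

f/9.01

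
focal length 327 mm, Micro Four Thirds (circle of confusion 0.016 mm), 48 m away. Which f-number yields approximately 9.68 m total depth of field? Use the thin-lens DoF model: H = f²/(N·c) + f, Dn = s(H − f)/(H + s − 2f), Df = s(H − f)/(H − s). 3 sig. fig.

f/14

Write h = H − f = f²/(N·c). The thin-lens limits are Dn = s·h/(h + (s−f)) and Df = s·h/(h − (s−f)), so DoF = Df − Dn = 2·s·(s−f)·h / (h² − (s−f)²).
That is a quadratic in h: DoF·h² − 2·s·(s−f)·h − DoF·(s−f)² = 0 ⇒ h = (s−f)·(s + √(s² + DoF²)) / DoF = 47673 × (48000 + √(48000² + 9680²)) / 9680 = 47673 × (48000 + 48966.3) / 9680 ≈ 477549 mm.
Then N = f²/(c·h) = 327² / (0.016 × 477549) = 106929 / 7640.8 ≈ 14.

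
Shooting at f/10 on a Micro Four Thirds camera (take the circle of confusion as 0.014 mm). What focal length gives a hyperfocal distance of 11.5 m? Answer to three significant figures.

From H = f²/(N·c) + f, with f ≪ H: f ≈ √(H·N·c) = √(11500 × 10 × 0.014) = √1610.0 ≈ 40.12 mm.
The +f correction barely moves this — solving exactly, f² + N·c·f − N·c·H = 0 ⇒ f = (−N·c + √((N·c)² + 4·N·c·H))/2 = (−0.14 + √6440.0)/2 ≈ 40.055 mm, so f ≈ 40.1 mm.

40.1 mm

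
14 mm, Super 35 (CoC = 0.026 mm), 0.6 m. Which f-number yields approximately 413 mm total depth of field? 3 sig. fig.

f/4

Write h = H − f = f²/(N·c). The thin-lens limits are Dn = s·h/(h + (s−f)) and Df = s·h/(h − (s−f)), so DoF = Df − Dn = 2·s·(s−f)·h / (h² − (s−f)²).
That is a quadratic in h: DoF·h² − 2·s·(s−f)·h − DoF·(s−f)² = 0 ⇒ h = (s−f)·(s + √(s² + DoF²)) / DoF = 586 × (600 + √(600² + 413²)) / 413 = 586 × (600 + 728.402) / 413 ≈ 1884.9 mm.
Then N = f²/(c·h) = 14² / (0.026 × 1884.9) = 196 / 49.006 ≈ 4.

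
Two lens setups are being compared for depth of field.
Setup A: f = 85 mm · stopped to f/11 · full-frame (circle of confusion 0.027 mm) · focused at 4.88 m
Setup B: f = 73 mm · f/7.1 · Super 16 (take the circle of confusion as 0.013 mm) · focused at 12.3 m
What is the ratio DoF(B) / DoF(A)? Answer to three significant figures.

Setup A: H = 85²/(11×0.027) + 85 ≈ 24411.6 mm; DoF = Df − Dn = 6078.0 − 4076.5 ≈ 2001.5 mm.
Setup B: H = 73²/(7.1×0.013) + 73 ≈ 57808.6 mm; DoF = Df − Dn = 15604.7 − 10150.4 ≈ 5454.3 mm.
Ratio = 5454.3 / 2001.5 ≈ 2.73.

2.73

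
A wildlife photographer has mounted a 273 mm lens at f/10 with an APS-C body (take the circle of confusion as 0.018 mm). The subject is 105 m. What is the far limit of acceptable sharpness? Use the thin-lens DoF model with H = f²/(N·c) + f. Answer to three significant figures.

141 m

Hyperfocal distance H = f²/(N·c) + f = 273²/(10 × 0.018) + 273 = 74529/0.18 + 273 ≈ 414323.0 mm ≈ 414.3 m.
Far limit Df = s·(H − f)/(H − s) = 105000 × (414323.0 − 273) / (414323.0 − 105000) = 105000 × 414050.0 / 309323.0 ≈ 140550 mm ≈ 141 m.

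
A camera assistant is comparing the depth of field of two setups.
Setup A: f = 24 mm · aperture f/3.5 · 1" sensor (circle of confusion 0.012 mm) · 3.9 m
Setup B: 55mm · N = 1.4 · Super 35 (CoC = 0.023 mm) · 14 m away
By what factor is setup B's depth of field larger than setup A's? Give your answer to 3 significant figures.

1.77

Setup A: H = 24²/(3.5×0.012) + 24 ≈ 13738.3 mm; DoF = Df − Dn = 5436.5 − 3040.6 ≈ 2395.9 mm.
Setup B: H = 55²/(1.4×0.023) + 55 ≈ 93999.1 mm; DoF = Df − Dn = 16440.4 − 12190.5 ≈ 4249.9 mm.
Ratio = 4249.9 / 2395.9 ≈ 1.77.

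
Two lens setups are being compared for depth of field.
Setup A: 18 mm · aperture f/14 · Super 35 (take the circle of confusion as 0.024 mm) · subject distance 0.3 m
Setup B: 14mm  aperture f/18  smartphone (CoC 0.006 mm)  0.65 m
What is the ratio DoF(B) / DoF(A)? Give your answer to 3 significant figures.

Setup A: H = 18²/(14×0.024) + 18 ≈ 982.3 mm; DoF = Df − Dn = 423.99 − 232.12 ≈ 191.87 mm.
Setup B: H = 14²/(18×0.006) + 14 ≈ 1828.8 mm; DoF = Df − Dn = 1000.69 − 481.32 ≈ 519.37 mm.
Ratio = 519.37 / 191.87 ≈ 2.71.

2.71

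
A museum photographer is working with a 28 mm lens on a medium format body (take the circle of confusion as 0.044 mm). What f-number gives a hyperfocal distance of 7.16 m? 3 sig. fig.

f/2.50

Rearrange H = f²/(N·c) + f for N: N = f² / ((H − f)·c).
N = 28² / ((7160 − 28) × 0.044) = 784 / 313.8 ≈ 2.50.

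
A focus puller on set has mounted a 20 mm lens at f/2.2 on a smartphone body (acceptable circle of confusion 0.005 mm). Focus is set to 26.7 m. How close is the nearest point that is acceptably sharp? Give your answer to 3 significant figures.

15.4 m

Hyperfocal distance H = f²/(N·c) + f = 20²/(2.2 × 0.005) + 20 = 400/0.011 + 20 ≈ 36383.6 mm ≈ 36.38 m.
Near limit Dn = s·(H − f)/(H + s − 2f) = 26700 × (36383.6 − 20) / (36383.6 + 26700 − 2 × 20) = 26700 × 36363.6 / 63043.6 ≈ 15401 mm ≈ 15.4 m.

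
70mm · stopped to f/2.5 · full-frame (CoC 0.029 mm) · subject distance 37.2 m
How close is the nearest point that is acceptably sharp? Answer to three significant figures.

Hyperfocal distance H = f²/(N·c) + f = 70²/(2.5 × 0.029) + 70 = 4900/0.0725 + 70 ≈ 67656.2 mm ≈ 67.66 m.
Near limit Dn = s·(H − f)/(H + s − 2f) = 37200 × (67656.2 − 70) / (67656.2 + 37200 − 2 × 70) = 37200 × 67586.2 / 104716.2 ≈ 24010 mm ≈ 24.0 m.

24.0 m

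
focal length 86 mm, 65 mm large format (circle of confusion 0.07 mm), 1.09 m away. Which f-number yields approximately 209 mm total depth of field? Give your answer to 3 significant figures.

f/10

Write h = H − f = f²/(N·c). The thin-lens limits are Dn = s·h/(h + (s−f)) and Df = s·h/(h − (s−f)), so DoF = Df − Dn = 2·s·(s−f)·h / (h² − (s−f)²).
That is a quadratic in h: DoF·h² − 2·s·(s−f)·h − DoF·(s−f)² = 0 ⇒ h = (s−f)·(s + √(s² + DoF²)) / DoF = 1004 × (1090 + √(1090² + 209²)) / 209 = 1004 × (1090 + 1109.86) / 209 ≈ 10568 mm.
Then N = f²/(c·h) = 86² / (0.07 × 10568) = 7396 / 739.74 ≈ 10.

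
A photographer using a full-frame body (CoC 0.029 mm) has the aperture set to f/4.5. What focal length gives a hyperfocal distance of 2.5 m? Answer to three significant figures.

18.0 mm

From H = f²/(N·c) + f, with f ≪ H: f ≈ √(H·N·c) = √(2500 × 4.5 × 0.029) = √326.25 ≈ 18.06 mm.
Exact: f² + N·c·f − N·c·H = 0 ⇒ f = (−N·c + √((N·c)² + 4·N·c·H))/2 = (−0.1305 + √1305.0)/2 ≈ 17.997 mm ≈ 18.0 mm.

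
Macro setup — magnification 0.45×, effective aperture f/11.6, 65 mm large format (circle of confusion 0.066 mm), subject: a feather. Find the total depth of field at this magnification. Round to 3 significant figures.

At magnification m, DoF ≈ 2·N_eff·c/m² = 2 × 11.6 × 0.066 / 0.45² = 1.531 / 0.2025 ≈ 7.56 mm.

7.56 mm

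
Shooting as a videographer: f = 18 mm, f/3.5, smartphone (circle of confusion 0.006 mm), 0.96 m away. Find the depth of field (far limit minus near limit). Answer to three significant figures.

Hyperfocal distance H = f²/(N·c) + f = 18²/(3.5 × 0.006) + 18 = 324/0.021 + 18 ≈ 15446.6 mm ≈ 15.45 m.
Near limit Dn = s·(H − f)/(H + s − 2f) = 960 × (15446.6 − 18) / (15446.6 + 960 − 2 × 18) = 960 × 15428.6 / 16370.6 ≈ 904.76 mm.
Far limit Df = s·(H − f)/(H − s) = 960 × (15446.6 − 18) / (15446.6 − 960) = 960 × 15428.6 / 14486.6 ≈ 1022.42 mm.
Depth of field = Df − Dn = 1022.42 − 904.76 ≈ 117.66 mm.

118 mm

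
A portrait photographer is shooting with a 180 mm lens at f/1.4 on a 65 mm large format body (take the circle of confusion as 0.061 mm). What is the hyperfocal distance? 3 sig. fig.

Hyperfocal distance H = f²/(N·c) + f = 180²/(1.4 × 0.061) + 180 = 32400/0.0854 + 180 ≈ 379571.1 mm ≈ 380 m.

380 m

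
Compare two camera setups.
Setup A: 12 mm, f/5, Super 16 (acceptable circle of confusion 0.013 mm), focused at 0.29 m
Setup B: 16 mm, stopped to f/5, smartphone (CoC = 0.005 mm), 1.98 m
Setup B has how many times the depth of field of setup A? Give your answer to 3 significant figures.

Setup A: H = 12²/(5×0.013) + 12 ≈ 2227.4 mm; DoF = Df − Dn = 331.613 − 257.666 ≈ 73.947 mm.
Setup B: H = 16²/(5×0.005) + 16 ≈ 10256.0 mm; DoF = Df − Dn = 2449.88 − 1661.36 ≈ 788.52 mm.
Ratio = 788.52 / 73.947 ≈ 10.7.

10.7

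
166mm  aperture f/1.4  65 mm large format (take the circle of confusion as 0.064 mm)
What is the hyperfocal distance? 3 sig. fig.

Hyperfocal distance H = f²/(N·c) + f = 166²/(1.4 × 0.064) + 166 = 27556/0.0896 + 166 ≈ 307710.6 mm ≈ 308 m.

308 m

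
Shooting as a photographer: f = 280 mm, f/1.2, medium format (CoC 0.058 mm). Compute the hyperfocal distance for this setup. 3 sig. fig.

Hyperfocal distance H = f²/(N·c) + f = 280²/(1.2 × 0.058) + 280 = 78400/0.0696 + 280 ≈ 1126716.8 mm ≈ 1130 m.

1130 m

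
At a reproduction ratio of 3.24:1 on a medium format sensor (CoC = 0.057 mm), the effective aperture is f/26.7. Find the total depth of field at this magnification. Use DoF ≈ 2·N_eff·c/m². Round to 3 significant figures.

0.290 mm

At magnification m, DoF ≈ 2·N_eff·c/m² = 2 × 26.7 × 0.057 / 3.24² = 3.044 / 10.5 ≈ 0.29 mm.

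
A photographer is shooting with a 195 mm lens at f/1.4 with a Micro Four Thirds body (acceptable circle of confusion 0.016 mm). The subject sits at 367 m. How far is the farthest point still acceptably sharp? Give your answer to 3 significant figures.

Hyperfocal distance H = f²/(N·c) + f = 195²/(1.4 × 0.016) + 195 = 38025/0.0224 + 195 ≈ 1697739.6 mm ≈ 1698 m.
Far limit Df = s·(H − f)/(H − s) = 367000 × (1697739.6 − 195) / (1697739.6 − 367000) = 367000 × 1697544.6 / 1330739.6 ≈ 468160 mm ≈ 468 m.

468 m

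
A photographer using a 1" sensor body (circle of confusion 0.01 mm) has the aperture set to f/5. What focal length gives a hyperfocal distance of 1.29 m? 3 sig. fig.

8.01 mm

From H = f²/(N·c) + f, with f ≪ H: f ≈ √(H·N·c) = √(1290 × 5 × 0.01) = √64.500 ≈ 8.031 mm.
Exact: f² + N·c·f − N·c·H = 0 ⇒ f = (−N·c + √((N·c)² + 4·N·c·H))/2 = (−0.05 + √258.00)/2 ≈ 8.0062 mm ≈ 8.01 mm.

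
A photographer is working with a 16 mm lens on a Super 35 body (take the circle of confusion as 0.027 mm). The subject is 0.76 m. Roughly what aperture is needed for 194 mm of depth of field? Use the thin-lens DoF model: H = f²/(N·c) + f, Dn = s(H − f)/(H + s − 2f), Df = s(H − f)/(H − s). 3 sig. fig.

Write h = H − f = f²/(N·c). The thin-lens limits are Dn = s·h/(h + (s−f)) and Df = s·h/(h − (s−f)), so DoF = Df − Dn = 2·s·(s−f)·h / (h² − (s−f)²).
That is a quadratic in h: DoF·h² − 2·s·(s−f)·h − DoF·(s−f)² = 0 ⇒ h = (s−f)·(s + √(s² + DoF²)) / DoF = 744 × (760 + √(760² + 194²)) / 194 = 744 × (760 + 784.370) / 194 ≈ 5922.7 mm.
Then N = f²/(c·h) = 16² / (0.027 × 5922.7) = 256 / 159.91 ≈ 1.60.

f/1.60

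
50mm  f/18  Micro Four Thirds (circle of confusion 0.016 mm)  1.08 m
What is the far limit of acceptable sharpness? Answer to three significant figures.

1.23 m

Hyperfocal distance H = f²/(N·c) + f = 50²/(18 × 0.016) + 50 = 2500/0.288 + 50 ≈ 8730.6 mm ≈ 8.731 m.
Far limit Df = s·(H − f)/(H − s) = 1080 × (8730.6 − 50) / (8730.6 − 1080) = 1080 × 8680.6 / 7650.6 ≈ 1225.4 mm ≈ 1.23 m.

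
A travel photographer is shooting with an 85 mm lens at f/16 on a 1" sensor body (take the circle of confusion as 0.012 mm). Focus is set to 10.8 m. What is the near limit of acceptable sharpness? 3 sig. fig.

Hyperfocal distance H = f²/(N·c) + f = 85²/(16 × 0.012) + 85 = 7225/0.192 + 85 ≈ 37715.2 mm ≈ 37.72 m.
Near limit Dn = s·(H − f)/(H + s − 2f) = 10800 × (37715.2 − 85) / (37715.2 + 10800 − 2 × 85) = 10800 × 37630.2 / 48345.2 ≈ 8406.3 mm ≈ 8.41 m.

8.41 m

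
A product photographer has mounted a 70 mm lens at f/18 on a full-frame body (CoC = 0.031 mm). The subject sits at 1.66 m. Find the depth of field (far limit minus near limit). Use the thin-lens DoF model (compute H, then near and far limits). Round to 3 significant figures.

0.622 m

Hyperfocal distance H = f²/(N·c) + f = 70²/(18 × 0.031) + 70 = 4900/0.558 + 70 ≈ 8851.4 mm ≈ 8.851 m.
Near limit Dn = s·(H − f)/(H + s − 2f) = 1660 × (8851.4 − 70) / (8851.4 + 1660 − 2 × 70) = 1660 × 8781.4 / 10371.4 ≈ 1405.51 mm.
Far limit Df = s·(H − f)/(H − s) = 1660 × (8851.4 − 70) / (8851.4 − 1660) = 1660 × 8781.4 / 7191.4 ≈ 2027.02 mm.
Depth of field = Df − Dn = 2027.02 − 1405.51 ≈ 621.51 mm ≈ 0.622 m.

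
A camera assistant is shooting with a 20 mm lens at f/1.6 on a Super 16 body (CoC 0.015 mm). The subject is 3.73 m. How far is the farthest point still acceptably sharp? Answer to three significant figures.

Hyperfocal distance H = f²/(N·c) + f = 20²/(1.6 × 0.015) + 20 = 400/0.024 + 20 ≈ 16686.7 mm ≈ 16.69 m.
Far limit Df = s·(H − f)/(H − s) = 3730 × (16686.7 − 20) / (16686.7 − 3730) = 3730 × 16666.7 / 12956.7 ≈ 4798.0 mm ≈ 4.80 m.

4.80 m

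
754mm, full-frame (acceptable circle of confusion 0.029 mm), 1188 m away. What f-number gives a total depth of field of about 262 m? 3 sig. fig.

Write h = H − f = f²/(N·c). The thin-lens limits are Dn = s·h/(h + (s−f)) and Df = s·h/(h − (s−f)), so DoF = Df − Dn = 2·s·(s−f)·h / (h² − (s−f)²).
That is a quadratic in h: DoF·h² − 2·s·(s−f)·h − DoF·(s−f)² = 0 ⇒ h = (s−f)·(s + √(s² + DoF²)) / DoF = 1187246 × (1188000 + √(1188000² + 262000²)) / 262000 = 1187246 × (1188000 + 1216548) / 262000 ≈ 10896143 mm.
Then N = f²/(c·h) = 754² / (0.029 × 10896143) = 568516 / 315988 ≈ 1.80.

f/1.80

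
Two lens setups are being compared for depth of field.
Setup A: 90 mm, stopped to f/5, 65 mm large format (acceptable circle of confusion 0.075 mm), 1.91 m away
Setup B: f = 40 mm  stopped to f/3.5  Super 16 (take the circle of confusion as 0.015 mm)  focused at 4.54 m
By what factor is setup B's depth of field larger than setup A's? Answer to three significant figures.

Setup A: H = 90²/(5×0.075) + 90 ≈ 21690.0 mm; DoF = Df − Dn = 2085.74 − 1761.57 ≈ 324.17 mm.
Setup B: H = 40²/(3.5×0.015) + 40 ≈ 30516.2 mm; DoF = Df − Dn = 5326.5 − 3955.9 ≈ 1370.6 mm.
Ratio = 1370.6 / 324.17 ≈ 4.23.

4.23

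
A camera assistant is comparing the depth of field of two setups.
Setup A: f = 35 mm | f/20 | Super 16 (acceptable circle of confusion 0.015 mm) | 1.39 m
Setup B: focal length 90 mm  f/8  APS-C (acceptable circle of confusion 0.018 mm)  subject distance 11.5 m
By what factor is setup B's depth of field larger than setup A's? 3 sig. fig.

4.69

Setup A: H = 35²/(20×0.015) + 35 ≈ 4118.3 mm; DoF = Df − Dn = 2080.3 − 1043.7 ≈ 1036.6 mm.
Setup B: H = 90²/(8×0.018) + 90 ≈ 56340.0 mm; DoF = Df − Dn = 14426.3 − 9560.7 ≈ 4865.6 mm.
Ratio = 4865.6 / 1036.6 ≈ 4.69.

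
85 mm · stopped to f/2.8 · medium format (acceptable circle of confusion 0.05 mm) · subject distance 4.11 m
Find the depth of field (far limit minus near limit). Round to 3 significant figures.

0.645 m

Hyperfocal distance H = f²/(N·c) + f = 85²/(2.8 × 0.05) + 85 = 7225/0.14 + 85 ≈ 51692.1 mm ≈ 51.69 m.
Near limit Dn = s·(H − f)/(H + s − 2f) = 4110 × (51692.1 − 85) / (51692.1 + 4110 − 2 × 85) = 4110 × 51607.1 / 55632.1 ≈ 3812.64 mm.
Far limit Df = s·(H − f)/(H − s) = 4110 × (51692.1 − 85) / (51692.1 − 4110) = 4110 × 51607.1 / 47582.1 ≈ 4457.67 mm.
Depth of field = Df − Dn = 4457.67 − 3812.64 ≈ 645.03 mm ≈ 0.645 m.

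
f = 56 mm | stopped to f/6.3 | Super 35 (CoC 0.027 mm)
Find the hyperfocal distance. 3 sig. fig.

Hyperfocal distance H = f²/(N·c) + f = 56²/(6.3 × 0.027) + 56 = 3136/0.1701 + 56 ≈ 18492.2 mm ≈ 18.5 m.

18.5 m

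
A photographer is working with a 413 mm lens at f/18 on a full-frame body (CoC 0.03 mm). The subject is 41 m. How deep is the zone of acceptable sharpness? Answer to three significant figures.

Hyperfocal distance H = f²/(N·c) + f = 413²/(18 × 0.03) + 413 = 170569/0.54 + 413 ≈ 316281.5 mm ≈ 316.3 m.
Near limit Dn = s·(H − f)/(H + s − 2f) = 41000 × (316281.5 − 413) / (316281.5 + 41000 − 2 × 413) = 41000 × 315868.5 / 356455.5 ≈ 36332 mm.
Far limit Df = s·(H − f)/(H − s) = 41000 × (316281.5 − 413) / (316281.5 − 41000) = 41000 × 315868.5 / 275281.5 ≈ 47045 mm.
Depth of field = Df − Dn = 47045 − 36332 ≈ 10713 mm ≈ 10.7 m.

10.7 m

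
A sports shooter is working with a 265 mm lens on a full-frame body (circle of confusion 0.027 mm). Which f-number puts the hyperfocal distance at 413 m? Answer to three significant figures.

Rearrange H = f²/(N·c) + f for N: N = f² / ((H − f)·c).
N = 265² / ((413000 − 265) × 0.027) = 70225 / 11144 ≈ 6.30.

f/6.30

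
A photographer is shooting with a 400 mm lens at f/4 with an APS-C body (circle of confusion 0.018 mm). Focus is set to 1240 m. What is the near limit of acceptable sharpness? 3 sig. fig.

796 m

Hyperfocal distance H = f²/(N·c) + f = 400²/(4 × 0.018) + 400 = 160000/0.072 + 400 ≈ 2222622.2 mm ≈ 2223 m.
Near limit Dn = s·(H − f)/(H + s − 2f) = 1240000 × (2222622.2 − 400) / (2222622.2 + 1240000 − 2 × 400) = 1240000 × 2222222.2 / 3461822.2 ≈ 795984 mm ≈ 796 m.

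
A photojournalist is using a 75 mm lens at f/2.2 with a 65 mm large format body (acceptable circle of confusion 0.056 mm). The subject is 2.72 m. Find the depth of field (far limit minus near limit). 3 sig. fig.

Hyperfocal distance H = f²/(N·c) + f = 75²/(2.2 × 0.056) + 75 = 5625/0.1232 + 75 ≈ 45732.5 mm ≈ 45.73 m.
Near limit Dn = s·(H − f)/(H + s − 2f) = 2720 × (45732.5 − 75) / (45732.5 + 2720 − 2 × 75) = 2720 × 45657.5 / 48302.5 ≈ 2571.06 mm.
Far limit Df = s·(H − f)/(H − s) = 2720 × (45732.5 − 75) / (45732.5 − 2720) = 2720 × 45657.5 / 43012.5 ≈ 2887.26 mm.
Depth of field = Df − Dn = 2887.26 − 2571.06 ≈ 316.20 mm.

316 mm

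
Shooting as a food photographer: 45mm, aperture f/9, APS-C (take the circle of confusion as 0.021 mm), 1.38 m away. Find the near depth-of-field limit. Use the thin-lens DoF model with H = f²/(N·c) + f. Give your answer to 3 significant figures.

Hyperfocal distance H = f²/(N·c) + f = 45²/(9 × 0.021) + 45 = 2025/0.189 + 45 ≈ 10759.3 mm ≈ 10.76 m.
Near limit Dn = s·(H − f)/(H + s − 2f) = 1380 × (10759.3 − 45) / (10759.3 + 1380 − 2 × 45) = 1380 × 10714.3 / 12049.3 ≈ 1227.1 mm ≈ 1.23 m.

1.23 m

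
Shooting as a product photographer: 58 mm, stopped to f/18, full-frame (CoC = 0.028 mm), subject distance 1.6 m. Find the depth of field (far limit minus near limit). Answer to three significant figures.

Hyperfocal distance H = f²/(N·c) + f = 58²/(18 × 0.028) + 58 = 3364/0.504 + 58 ≈ 6732.6 mm ≈ 6.733 m.
Near limit Dn = s·(H − f)/(H + s − 2f) = 1600 × (6732.6 − 58) / (6732.6 + 1600 − 2 × 58) = 1600 × 6674.6 / 8216.6 ≈ 1299.73 mm.
Far limit Df = s·(H − f)/(H − s) = 1600 × (6732.6 − 58) / (6732.6 − 1600) = 1600 × 6674.6 / 5132.6 ≈ 2080.69 mm.
Depth of field = Df − Dn = 2080.69 − 1299.73 ≈ 780.96 mm ≈ 0.781 m.

0.781 m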